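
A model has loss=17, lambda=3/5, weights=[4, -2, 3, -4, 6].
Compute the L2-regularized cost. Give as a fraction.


L2 sq norm = sum(w^2) = 81. J = 17 + 3/5 * 81 = 328/5.

328/5


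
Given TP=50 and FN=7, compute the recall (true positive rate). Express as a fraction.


Recall = TP / (TP + FN) = 50 / 57 = 50/57.

50/57


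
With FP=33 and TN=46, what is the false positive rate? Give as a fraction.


FPR = FP / (FP + TN) = 33 / 79 = 33/79.

33/79


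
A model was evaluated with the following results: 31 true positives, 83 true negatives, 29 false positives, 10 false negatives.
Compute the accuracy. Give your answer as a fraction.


Accuracy = (TP + TN) / (TP + TN + FP + FN) = (31 + 83) / 153 = 38/51.

38/51


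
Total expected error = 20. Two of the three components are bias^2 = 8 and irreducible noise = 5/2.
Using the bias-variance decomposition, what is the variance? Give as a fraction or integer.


Total error = bias^2 + variance + irreducible noise. So variance = 20 - 8 - 5/2 = 19/2.

19/2


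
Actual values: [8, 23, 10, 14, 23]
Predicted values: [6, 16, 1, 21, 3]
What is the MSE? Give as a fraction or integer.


MSE = (1/5) * ((8-6)^2=4 + (23-16)^2=49 + (10-1)^2=81 + (14-21)^2=49 + (23-3)^2=400). Sum = 583. MSE = 583/5.

583/5


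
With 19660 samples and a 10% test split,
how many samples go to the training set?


Test set = 19660 * 10% = 1966. Training set = 19660 - 1966 = 17694.

17694


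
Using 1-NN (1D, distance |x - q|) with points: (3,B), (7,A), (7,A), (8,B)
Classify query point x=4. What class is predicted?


Distances: |3-4|=1, |7-4|=3, |7-4|=3, |8-4|=4. 1 nearest: (3,B). Counts: {'B': 1}. Majority class: B.

B


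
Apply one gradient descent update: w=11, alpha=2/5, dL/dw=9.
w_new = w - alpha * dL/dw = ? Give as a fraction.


w_new = 11 - 2/5 * 9 = 11 - 18/5 = 37/5.

37/5


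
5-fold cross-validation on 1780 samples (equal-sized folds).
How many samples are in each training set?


Each validation fold has 1780/5 = 356 samples. Training set = 1780 - 356 = 1424.

1424


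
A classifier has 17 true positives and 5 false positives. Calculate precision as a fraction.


Precision = TP / (TP + FP) = 17 / 22 = 17/22.

17/22


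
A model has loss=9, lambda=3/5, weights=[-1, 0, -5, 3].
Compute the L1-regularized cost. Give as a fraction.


L1 norm = sum(|w|) = 9. J = 9 + 3/5 * 9 = 72/5.

72/5


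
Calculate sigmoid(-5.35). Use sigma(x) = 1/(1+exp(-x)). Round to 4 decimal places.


sigma(-5.35) = 1/(1+e^(5.35)) = 1/(1+210.608298) = 1/211.608298 = 0.0047.

0.0047


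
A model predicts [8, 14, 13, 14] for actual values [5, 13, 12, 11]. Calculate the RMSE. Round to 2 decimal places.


MSE = 5.0000. RMSE = sqrt(5.0000) = 2.24.

2.24


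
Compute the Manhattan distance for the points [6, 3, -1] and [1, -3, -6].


d = sum of absolute differences: |6-1|=5 + |3--3|=6 + |-1--6|=5 = 16.

16


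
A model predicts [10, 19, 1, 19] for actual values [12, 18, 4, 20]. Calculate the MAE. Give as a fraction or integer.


MAE = (1/4) * (|12-10|=2 + |18-19|=1 + |4-1|=3 + |20-19|=1). Sum = 7. MAE = 7/4.

7/4


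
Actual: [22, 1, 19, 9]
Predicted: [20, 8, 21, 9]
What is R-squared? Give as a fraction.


Mean(y) = 51/4. SS_res = 57. SS_tot = 1107/4. R^2 = 1 - 57/(1107/4) = 293/369.

293/369


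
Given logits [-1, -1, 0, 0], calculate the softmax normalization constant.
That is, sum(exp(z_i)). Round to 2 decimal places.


Denom = e^-1=0.3679 + e^-1=0.3679 + e^0=1.0000 + e^0=1.0000. Sum = 2.7358, which rounds to 2.74.

2.74


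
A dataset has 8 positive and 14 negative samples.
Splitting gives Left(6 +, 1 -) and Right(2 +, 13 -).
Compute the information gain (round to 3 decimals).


H(parent) = 0.9457. H(left) = 0.5917, H(right) = 0.5665. Weighted = (7/22)*0.5917 + (15/22)*0.5665 = 0.5745. IG = 0.9457 - 0.5745 = 0.3712, which rounds to 0.371.

0.371


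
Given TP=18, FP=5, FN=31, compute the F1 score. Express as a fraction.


Precision = 18/23 = 18/23. Recall = 18/49 = 18/49. F1 = 2*P*R/(P+R) = 1/2.

1/2


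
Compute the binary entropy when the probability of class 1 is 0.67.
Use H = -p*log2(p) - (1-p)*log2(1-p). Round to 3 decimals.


H = -0.67*log2(0.67) - 0.33*log2(0.33) = 0.915.

0.915


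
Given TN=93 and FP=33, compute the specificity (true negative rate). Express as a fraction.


Specificity = TN / (TN + FP) = 93 / 126 = 31/42.

31/42


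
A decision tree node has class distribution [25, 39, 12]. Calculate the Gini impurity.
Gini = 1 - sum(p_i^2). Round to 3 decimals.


Total = 76. Proportions: 25/76, 39/76, 12/76. sum(p_i^2) = 0.3965. Gini = 1 - 0.3965 = 0.6035, which rounds to 0.604.

0.604


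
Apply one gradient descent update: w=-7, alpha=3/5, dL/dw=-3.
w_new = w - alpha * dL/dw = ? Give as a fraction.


w_new = -7 - 3/5 * -3 = -7 - -9/5 = -26/5.

-26/5


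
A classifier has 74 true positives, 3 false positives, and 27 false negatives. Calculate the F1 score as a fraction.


Precision = 74/77 = 74/77. Recall = 74/101 = 74/101. F1 = 2*P*R/(P+R) = 74/89.

74/89


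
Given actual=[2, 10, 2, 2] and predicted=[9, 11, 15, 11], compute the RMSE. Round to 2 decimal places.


MSE = 75.0000. RMSE = sqrt(75.0000) = 8.66.

8.66


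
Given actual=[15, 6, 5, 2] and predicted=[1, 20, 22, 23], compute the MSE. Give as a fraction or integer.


MSE = (1/4) * ((15-1)^2=196 + (6-20)^2=196 + (5-22)^2=289 + (2-23)^2=441). Sum = 1122. MSE = 561/2.

561/2


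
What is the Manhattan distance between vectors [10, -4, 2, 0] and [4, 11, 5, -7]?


d = sum of absolute differences: |10-4|=6 + |-4-11|=15 + |2-5|=3 + |0--7|=7 = 31.

31


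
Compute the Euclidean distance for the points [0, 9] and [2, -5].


d = sqrt(sum of squared differences). (0-2)^2=4, (9--5)^2=196. Sum = 200.

sqrt(200)


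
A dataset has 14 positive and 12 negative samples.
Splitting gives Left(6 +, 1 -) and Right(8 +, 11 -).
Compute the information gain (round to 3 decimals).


H(parent) = 0.9957. H(left) = 0.5917, H(right) = 0.9819. Weighted = (7/26)*0.5917 + (19/26)*0.9819 = 0.8768. IG = 0.9957 - 0.8768 = 0.1189, which rounds to 0.119.

0.119


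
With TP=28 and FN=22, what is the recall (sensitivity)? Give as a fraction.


Recall = TP / (TP + FN) = 28 / 50 = 14/25.

14/25


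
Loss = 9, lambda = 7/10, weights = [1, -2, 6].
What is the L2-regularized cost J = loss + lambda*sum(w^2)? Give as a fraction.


L2 sq norm = sum(w^2) = 41. J = 9 + 7/10 * 41 = 377/10.

377/10


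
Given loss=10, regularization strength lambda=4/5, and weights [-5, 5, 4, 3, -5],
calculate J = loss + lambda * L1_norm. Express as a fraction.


L1 norm = sum(|w|) = 22. J = 10 + 4/5 * 22 = 138/5.

138/5


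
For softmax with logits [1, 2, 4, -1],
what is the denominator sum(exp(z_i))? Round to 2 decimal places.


Denom = e^1=2.7183 + e^2=7.3891 + e^4=54.5982 + e^-1=0.3679. Sum = 65.0735, which rounds to 65.07.

65.07


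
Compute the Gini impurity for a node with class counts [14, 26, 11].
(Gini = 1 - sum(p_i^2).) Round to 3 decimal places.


Total = 51. Proportions: 14/51, 26/51, 11/51. sum(p_i^2) = 0.3818. Gini = 1 - 0.3818 = 0.6182, which rounds to 0.618.

0.618


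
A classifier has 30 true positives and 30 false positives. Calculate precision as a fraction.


Precision = TP / (TP + FP) = 30 / 60 = 1/2.

1/2


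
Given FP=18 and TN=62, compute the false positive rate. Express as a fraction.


FPR = FP / (FP + TN) = 18 / 80 = 9/40.

9/40


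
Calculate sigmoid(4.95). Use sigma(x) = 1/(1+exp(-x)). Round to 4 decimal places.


sigma(4.95) = 1/(1+e^(-4.95)) = 1/(1+0.007083) = 1/1.007083 = 0.9930.

0.9930


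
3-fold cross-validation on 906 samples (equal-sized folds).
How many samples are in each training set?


Each validation fold has 906/3 = 302 samples. Training set = 906 - 302 = 604.

604


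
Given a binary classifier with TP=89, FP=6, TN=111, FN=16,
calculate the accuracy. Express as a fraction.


Accuracy = (TP + TN) / (TP + TN + FP + FN) = (89 + 111) / 222 = 100/111.

100/111


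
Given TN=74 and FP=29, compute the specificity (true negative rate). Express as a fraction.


Specificity = TN / (TN + FP) = 74 / 103 = 74/103.

74/103


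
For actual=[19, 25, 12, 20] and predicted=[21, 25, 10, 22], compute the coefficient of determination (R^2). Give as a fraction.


Mean(y) = 19. SS_res = 12. SS_tot = 86. R^2 = 1 - 12/(86) = 37/43.

37/43


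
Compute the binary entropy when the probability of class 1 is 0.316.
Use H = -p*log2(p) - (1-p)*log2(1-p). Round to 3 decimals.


H = -0.316*log2(0.316) - 0.684*log2(0.684) = 0.900.

0.900


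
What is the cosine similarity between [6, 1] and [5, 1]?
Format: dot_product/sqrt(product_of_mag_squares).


dot = 31. |a|^2 = 37, |b|^2 = 26. cos = 31/sqrt(962).

31/sqrt(962)


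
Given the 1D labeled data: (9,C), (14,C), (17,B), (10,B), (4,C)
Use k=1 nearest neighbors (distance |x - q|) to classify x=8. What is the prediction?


Distances: |9-8|=1, |14-8|=6, |17-8|=9, |10-8|=2, |4-8|=4. 1 nearest: (9,C). Counts: {'C': 1}. Majority class: C.

C


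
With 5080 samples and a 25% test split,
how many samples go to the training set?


Test set = 5080 * 25% = 1270. Training set = 5080 - 1270 = 3810.

3810


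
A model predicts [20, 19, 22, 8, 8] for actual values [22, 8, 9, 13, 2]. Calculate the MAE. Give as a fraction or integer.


MAE = (1/5) * (|22-20|=2 + |8-19|=11 + |9-22|=13 + |13-8|=5 + |2-8|=6). Sum = 37. MAE = 37/5.

37/5


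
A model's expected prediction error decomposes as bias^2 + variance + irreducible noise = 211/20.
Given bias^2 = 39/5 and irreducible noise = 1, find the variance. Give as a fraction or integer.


Total error = bias^2 + variance + irreducible noise. So variance = 211/20 - 39/5 - 1 = 7/4.

7/4


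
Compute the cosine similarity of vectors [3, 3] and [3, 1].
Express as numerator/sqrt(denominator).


dot = 12. |a|^2 = 18, |b|^2 = 10. cos = 12/sqrt(180).

12/sqrt(180)


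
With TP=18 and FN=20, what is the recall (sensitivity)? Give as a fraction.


Recall = TP / (TP + FN) = 18 / 38 = 9/19.

9/19


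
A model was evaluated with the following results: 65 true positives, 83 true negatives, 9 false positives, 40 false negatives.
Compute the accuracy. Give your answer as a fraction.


Accuracy = (TP + TN) / (TP + TN + FP + FN) = (65 + 83) / 197 = 148/197.

148/197


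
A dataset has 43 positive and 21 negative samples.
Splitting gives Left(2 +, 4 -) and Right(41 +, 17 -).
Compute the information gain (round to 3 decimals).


H(parent) = 0.9130. H(left) = 0.9183, H(right) = 0.8727. Weighted = (6/64)*0.9183 + (58/64)*0.8727 = 0.8770. IG = 0.9130 - 0.8770 = 0.0360, which rounds to 0.036.

0.036


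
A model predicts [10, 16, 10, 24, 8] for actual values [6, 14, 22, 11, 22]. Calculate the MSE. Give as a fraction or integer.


MSE = (1/5) * ((6-10)^2=16 + (14-16)^2=4 + (22-10)^2=144 + (11-24)^2=169 + (22-8)^2=196). Sum = 529. MSE = 529/5.

529/5


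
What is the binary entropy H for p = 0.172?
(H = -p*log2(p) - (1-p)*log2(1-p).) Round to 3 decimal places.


H = -0.172*log2(0.172) - 0.828*log2(0.828) = 0.662.

0.662


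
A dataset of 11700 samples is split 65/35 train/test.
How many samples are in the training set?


Test set = 11700 * 35% = 4095. Training set = 11700 - 4095 = 7605.

7605


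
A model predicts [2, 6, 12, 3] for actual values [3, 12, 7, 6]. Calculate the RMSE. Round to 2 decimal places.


MSE = 17.7500. RMSE = sqrt(17.7500) = 4.21.

4.21


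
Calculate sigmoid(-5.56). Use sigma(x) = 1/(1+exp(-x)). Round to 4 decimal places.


sigma(-5.56) = 1/(1+e^(5.56)) = 1/(1+259.822836) = 1/260.822836 = 0.0038.

0.0038


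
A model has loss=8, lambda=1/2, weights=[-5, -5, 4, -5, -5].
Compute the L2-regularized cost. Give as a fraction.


L2 sq norm = sum(w^2) = 116. J = 8 + 1/2 * 116 = 66.

66


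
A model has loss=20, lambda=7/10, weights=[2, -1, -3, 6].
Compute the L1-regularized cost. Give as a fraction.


L1 norm = sum(|w|) = 12. J = 20 + 7/10 * 12 = 142/5.

142/5


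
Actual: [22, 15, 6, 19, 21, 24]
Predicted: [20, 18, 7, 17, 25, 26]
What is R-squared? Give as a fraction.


Mean(y) = 107/6. SS_res = 38. SS_tot = 1289/6. R^2 = 1 - 38/(1289/6) = 1061/1289.

1061/1289


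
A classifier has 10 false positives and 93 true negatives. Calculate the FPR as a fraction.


FPR = FP / (FP + TN) = 10 / 103 = 10/103.

10/103


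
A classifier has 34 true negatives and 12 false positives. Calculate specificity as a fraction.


Specificity = TN / (TN + FP) = 34 / 46 = 17/23.

17/23


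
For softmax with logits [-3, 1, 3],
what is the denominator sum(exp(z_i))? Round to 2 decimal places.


Denom = e^-3=0.0498 + e^1=2.7183 + e^3=20.0855. Sum = 22.8536, which rounds to 22.85.

22.85


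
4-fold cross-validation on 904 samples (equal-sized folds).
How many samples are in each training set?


Each validation fold has 904/4 = 226 samples. Training set = 904 - 226 = 678.

678


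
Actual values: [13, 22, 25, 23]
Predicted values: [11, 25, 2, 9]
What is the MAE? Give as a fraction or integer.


MAE = (1/4) * (|13-11|=2 + |22-25|=3 + |25-2|=23 + |23-9|=14). Sum = 42. MAE = 21/2.

21/2


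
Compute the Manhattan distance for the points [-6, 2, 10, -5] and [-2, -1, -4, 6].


d = sum of absolute differences: |-6--2|=4 + |2--1|=3 + |10--4|=14 + |-5-6|=11 = 32.

32


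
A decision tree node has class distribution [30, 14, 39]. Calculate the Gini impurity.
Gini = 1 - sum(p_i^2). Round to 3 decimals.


Total = 83. Proportions: 30/83, 14/83, 39/83. sum(p_i^2) = 0.3799. Gini = 1 - 0.3799 = 0.6201, which rounds to 0.620.

0.620


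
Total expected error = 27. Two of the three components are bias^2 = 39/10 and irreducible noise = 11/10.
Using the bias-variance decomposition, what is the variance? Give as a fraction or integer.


Total error = bias^2 + variance + irreducible noise. So variance = 27 - 39/10 - 11/10 = 22.

22


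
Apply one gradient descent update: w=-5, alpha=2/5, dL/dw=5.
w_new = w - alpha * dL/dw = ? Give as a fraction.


w_new = -5 - 2/5 * 5 = -5 - 2 = -7.

-7


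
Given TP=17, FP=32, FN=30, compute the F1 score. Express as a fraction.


Precision = 17/49 = 17/49. Recall = 17/47 = 17/47. F1 = 2*P*R/(P+R) = 17/48.

17/48


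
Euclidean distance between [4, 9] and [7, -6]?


d = sqrt(sum of squared differences). (4-7)^2=9, (9--6)^2=225. Sum = 234.

sqrt(234)


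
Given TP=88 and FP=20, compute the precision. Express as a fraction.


Precision = TP / (TP + FP) = 88 / 108 = 22/27.

22/27


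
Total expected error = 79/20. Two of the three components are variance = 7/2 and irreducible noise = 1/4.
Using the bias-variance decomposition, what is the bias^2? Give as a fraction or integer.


Total error = bias^2 + variance + irreducible noise. So bias^2 = 79/20 - 7/2 - 1/4 = 1/5.

1/5


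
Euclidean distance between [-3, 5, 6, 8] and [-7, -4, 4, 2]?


d = sqrt(sum of squared differences). (-3--7)^2=16, (5--4)^2=81, (6-4)^2=4, (8-2)^2=36. Sum = 137.

sqrt(137)


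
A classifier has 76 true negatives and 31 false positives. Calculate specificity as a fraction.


Specificity = TN / (TN + FP) = 76 / 107 = 76/107.

76/107


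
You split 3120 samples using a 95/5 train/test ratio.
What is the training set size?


Test set = 3120 * 5% = 156. Training set = 3120 - 156 = 2964.

2964


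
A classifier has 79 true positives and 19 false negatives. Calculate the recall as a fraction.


Recall = TP / (TP + FN) = 79 / 98 = 79/98.

79/98


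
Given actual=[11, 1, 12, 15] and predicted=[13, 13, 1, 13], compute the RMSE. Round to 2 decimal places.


MSE = 68.2500. RMSE = sqrt(68.2500) = 8.26.

8.26


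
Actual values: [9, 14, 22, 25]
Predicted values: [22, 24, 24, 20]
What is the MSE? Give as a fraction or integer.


MSE = (1/4) * ((9-22)^2=169 + (14-24)^2=100 + (22-24)^2=4 + (25-20)^2=25). Sum = 298. MSE = 149/2.

149/2


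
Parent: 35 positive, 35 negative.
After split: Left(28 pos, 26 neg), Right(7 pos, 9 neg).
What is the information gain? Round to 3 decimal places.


H(parent) = 1.0000. H(left) = 0.9990, H(right) = 0.9887. Weighted = (54/70)*0.9990 + (16/70)*0.9887 = 0.9966. IG = 1.0000 - 0.9966 = 0.0034, which rounds to 0.003.

0.003


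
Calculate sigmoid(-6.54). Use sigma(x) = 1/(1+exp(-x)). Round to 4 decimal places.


sigma(-6.54) = 1/(1+e^(6.54)) = 1/(1+692.286578) = 1/693.286578 = 0.0014.

0.0014


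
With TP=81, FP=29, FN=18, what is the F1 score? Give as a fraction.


Precision = 81/110 = 81/110. Recall = 81/99 = 9/11. F1 = 2*P*R/(P+R) = 162/209.

162/209


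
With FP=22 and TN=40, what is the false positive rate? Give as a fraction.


FPR = FP / (FP + TN) = 22 / 62 = 11/31.

11/31


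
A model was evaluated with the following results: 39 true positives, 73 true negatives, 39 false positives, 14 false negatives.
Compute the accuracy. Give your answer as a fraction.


Accuracy = (TP + TN) / (TP + TN + FP + FN) = (39 + 73) / 165 = 112/165.

112/165


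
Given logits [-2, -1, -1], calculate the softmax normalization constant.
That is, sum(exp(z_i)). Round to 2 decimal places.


Denom = e^-2=0.1353 + e^-1=0.3679 + e^-1=0.3679. Sum = 0.8711, which rounds to 0.87.

0.87


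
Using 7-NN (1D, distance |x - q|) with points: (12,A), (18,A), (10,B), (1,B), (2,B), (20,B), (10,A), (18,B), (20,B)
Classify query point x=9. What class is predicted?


Distances: |12-9|=3, |18-9|=9, |10-9|=1, |1-9|=8, |2-9|=7, |20-9|=11, |10-9|=1, |18-9|=9, |20-9|=11. 7 nearest: (10,A), (10,B), (12,A), (2,B), (1,B), (18,A), (18,B). Counts: {'A': 3, 'B': 4}. Majority class: B.

B


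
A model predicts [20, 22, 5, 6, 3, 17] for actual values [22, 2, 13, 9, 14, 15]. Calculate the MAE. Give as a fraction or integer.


MAE = (1/6) * (|22-20|=2 + |2-22|=20 + |13-5|=8 + |9-6|=3 + |14-3|=11 + |15-17|=2). Sum = 46. MAE = 23/3.

23/3


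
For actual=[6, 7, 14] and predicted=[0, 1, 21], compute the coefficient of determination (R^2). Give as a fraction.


Mean(y) = 9. SS_res = 121. SS_tot = 38. R^2 = 1 - 121/(38) = -83/38.

-83/38


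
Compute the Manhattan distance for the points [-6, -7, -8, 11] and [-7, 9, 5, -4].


d = sum of absolute differences: |-6--7|=1 + |-7-9|=16 + |-8-5|=13 + |11--4|=15 = 45.

45


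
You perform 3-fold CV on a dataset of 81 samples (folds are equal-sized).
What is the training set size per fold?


Each validation fold has 81/3 = 27 samples. Training set = 81 - 27 = 54.

54


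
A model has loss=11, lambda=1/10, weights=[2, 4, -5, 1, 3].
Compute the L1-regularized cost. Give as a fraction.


L1 norm = sum(|w|) = 15. J = 11 + 1/10 * 15 = 25/2.

25/2


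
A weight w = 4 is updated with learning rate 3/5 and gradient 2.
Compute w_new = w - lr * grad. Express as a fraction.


w_new = 4 - 3/5 * 2 = 4 - 6/5 = 14/5.

14/5


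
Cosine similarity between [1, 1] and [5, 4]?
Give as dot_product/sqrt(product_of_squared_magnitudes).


dot = 9. |a|^2 = 2, |b|^2 = 41. cos = 9/sqrt(82).

9/sqrt(82)


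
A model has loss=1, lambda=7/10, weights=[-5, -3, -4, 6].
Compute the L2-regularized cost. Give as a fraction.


L2 sq norm = sum(w^2) = 86. J = 1 + 7/10 * 86 = 306/5.

306/5


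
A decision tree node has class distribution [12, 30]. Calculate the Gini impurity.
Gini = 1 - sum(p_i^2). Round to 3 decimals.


Total = 42. Proportions: 12/42, 30/42. sum(p_i^2) = 0.5918. Gini = 1 - 0.5918 = 0.4082, which rounds to 0.408.

0.408


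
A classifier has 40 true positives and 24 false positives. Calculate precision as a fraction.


Precision = TP / (TP + FP) = 40 / 64 = 5/8.

5/8


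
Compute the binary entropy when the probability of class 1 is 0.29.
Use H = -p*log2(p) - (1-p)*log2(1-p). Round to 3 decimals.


H = -0.29*log2(0.29) - 0.71*log2(0.71) = 0.869.

0.869


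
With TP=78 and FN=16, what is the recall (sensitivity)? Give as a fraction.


Recall = TP / (TP + FN) = 78 / 94 = 39/47.

39/47


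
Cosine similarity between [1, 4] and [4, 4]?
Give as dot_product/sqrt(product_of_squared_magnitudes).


dot = 20. |a|^2 = 17, |b|^2 = 32. cos = 20/sqrt(544).

20/sqrt(544)


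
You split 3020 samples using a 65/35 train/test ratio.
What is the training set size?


Test set = 3020 * 35% = 1057. Training set = 3020 - 1057 = 1963.

1963


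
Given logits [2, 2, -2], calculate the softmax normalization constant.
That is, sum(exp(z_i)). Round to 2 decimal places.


Denom = e^2=7.3891 + e^2=7.3891 + e^-2=0.1353. Sum = 14.9135, which rounds to 14.91.

14.91


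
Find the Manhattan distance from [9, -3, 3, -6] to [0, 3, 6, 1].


d = sum of absolute differences: |9-0|=9 + |-3-3|=6 + |3-6|=3 + |-6-1|=7 = 25.

25


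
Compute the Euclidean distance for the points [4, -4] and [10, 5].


d = sqrt(sum of squared differences). (4-10)^2=36, (-4-5)^2=81. Sum = 117.

sqrt(117)


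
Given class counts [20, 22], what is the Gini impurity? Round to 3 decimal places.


Total = 42. Proportions: 20/42, 22/42. sum(p_i^2) = 0.5011. Gini = 1 - 0.5011 = 0.4989, which rounds to 0.499.

0.499


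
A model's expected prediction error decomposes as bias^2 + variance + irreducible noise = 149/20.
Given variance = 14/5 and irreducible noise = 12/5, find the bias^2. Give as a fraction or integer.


Total error = bias^2 + variance + irreducible noise. So bias^2 = 149/20 - 14/5 - 12/5 = 9/4.

9/4


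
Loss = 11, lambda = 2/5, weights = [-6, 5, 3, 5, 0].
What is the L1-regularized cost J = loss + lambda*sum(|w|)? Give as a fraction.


L1 norm = sum(|w|) = 19. J = 11 + 2/5 * 19 = 93/5.

93/5


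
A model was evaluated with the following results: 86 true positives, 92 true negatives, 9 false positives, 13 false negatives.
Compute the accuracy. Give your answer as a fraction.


Accuracy = (TP + TN) / (TP + TN + FP + FN) = (86 + 92) / 200 = 89/100.

89/100


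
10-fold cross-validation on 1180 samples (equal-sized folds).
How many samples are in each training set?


Each validation fold has 1180/10 = 118 samples. Training set = 1180 - 118 = 1062.

1062


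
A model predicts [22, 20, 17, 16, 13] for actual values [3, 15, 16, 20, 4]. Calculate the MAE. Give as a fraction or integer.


MAE = (1/5) * (|3-22|=19 + |15-20|=5 + |16-17|=1 + |20-16|=4 + |4-13|=9). Sum = 38. MAE = 38/5.

38/5


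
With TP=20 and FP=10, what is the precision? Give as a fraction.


Precision = TP / (TP + FP) = 20 / 30 = 2/3.

2/3


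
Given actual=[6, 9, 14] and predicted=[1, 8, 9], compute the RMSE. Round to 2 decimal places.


MSE = 17.0000. RMSE = sqrt(17.0000) = 4.12.

4.12


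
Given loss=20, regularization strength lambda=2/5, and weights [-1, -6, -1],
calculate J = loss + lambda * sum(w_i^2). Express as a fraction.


L2 sq norm = sum(w^2) = 38. J = 20 + 2/5 * 38 = 176/5.

176/5


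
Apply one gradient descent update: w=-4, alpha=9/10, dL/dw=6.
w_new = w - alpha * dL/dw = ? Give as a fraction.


w_new = -4 - 9/10 * 6 = -4 - 27/5 = -47/5.

-47/5


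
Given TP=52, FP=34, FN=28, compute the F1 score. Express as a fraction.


Precision = 52/86 = 26/43. Recall = 52/80 = 13/20. F1 = 2*P*R/(P+R) = 52/83.

52/83


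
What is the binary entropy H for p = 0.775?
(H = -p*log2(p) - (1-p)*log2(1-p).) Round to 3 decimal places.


H = -0.775*log2(0.775) - 0.225*log2(0.225) = 0.769.

0.769


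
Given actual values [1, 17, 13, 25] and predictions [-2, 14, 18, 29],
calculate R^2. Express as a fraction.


Mean(y) = 14. SS_res = 59. SS_tot = 300. R^2 = 1 - 59/(300) = 241/300.

241/300


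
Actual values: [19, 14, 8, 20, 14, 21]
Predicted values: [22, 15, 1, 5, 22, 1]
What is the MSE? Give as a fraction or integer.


MSE = (1/6) * ((19-22)^2=9 + (14-15)^2=1 + (8-1)^2=49 + (20-5)^2=225 + (14-22)^2=64 + (21-1)^2=400). Sum = 748. MSE = 374/3.

374/3


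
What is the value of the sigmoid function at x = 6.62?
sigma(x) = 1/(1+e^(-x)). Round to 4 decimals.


sigma(6.62) = 1/(1+e^(-6.62)) = 1/(1+0.001333) = 1/1.001333 = 0.9987.

0.9987


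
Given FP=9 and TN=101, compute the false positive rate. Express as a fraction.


FPR = FP / (FP + TN) = 9 / 110 = 9/110.

9/110


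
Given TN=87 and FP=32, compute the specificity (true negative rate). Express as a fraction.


Specificity = TN / (TN + FP) = 87 / 119 = 87/119.

87/119


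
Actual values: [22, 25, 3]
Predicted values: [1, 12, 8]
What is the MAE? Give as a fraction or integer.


MAE = (1/3) * (|22-1|=21 + |25-12|=13 + |3-8|=5). Sum = 39. MAE = 13.

13


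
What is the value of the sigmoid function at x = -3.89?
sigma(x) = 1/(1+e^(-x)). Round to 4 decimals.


sigma(-3.89) = 1/(1+e^(3.89)) = 1/(1+48.910887) = 1/49.910887 = 0.0200.

0.0200


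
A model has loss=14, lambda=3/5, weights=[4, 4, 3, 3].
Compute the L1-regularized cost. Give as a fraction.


L1 norm = sum(|w|) = 14. J = 14 + 3/5 * 14 = 112/5.

112/5


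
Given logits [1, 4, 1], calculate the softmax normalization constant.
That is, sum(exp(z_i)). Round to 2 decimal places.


Denom = e^1=2.7183 + e^4=54.5982 + e^1=2.7183. Sum = 60.0348, which rounds to 60.03.

60.03


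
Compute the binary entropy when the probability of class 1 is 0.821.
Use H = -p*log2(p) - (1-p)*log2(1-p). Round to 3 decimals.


H = -0.821*log2(0.821) - 0.179*log2(0.179) = 0.678.

0.678


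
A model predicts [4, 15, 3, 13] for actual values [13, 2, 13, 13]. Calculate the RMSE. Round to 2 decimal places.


MSE = 87.5000. RMSE = sqrt(87.5000) = 9.35.

9.35


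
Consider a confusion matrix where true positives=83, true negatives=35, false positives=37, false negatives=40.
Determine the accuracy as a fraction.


Accuracy = (TP + TN) / (TP + TN + FP + FN) = (83 + 35) / 195 = 118/195.

118/195


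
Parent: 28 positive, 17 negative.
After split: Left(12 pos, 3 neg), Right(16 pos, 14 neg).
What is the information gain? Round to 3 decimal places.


H(parent) = 0.9565. H(left) = 0.7219, H(right) = 0.9968. Weighted = (15/45)*0.7219 + (30/45)*0.9968 = 0.9052. IG = 0.9565 - 0.9052 = 0.0513, which rounds to 0.051.

0.051


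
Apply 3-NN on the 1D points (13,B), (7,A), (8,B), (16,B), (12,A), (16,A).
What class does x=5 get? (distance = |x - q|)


Distances: |13-5|=8, |7-5|=2, |8-5|=3, |16-5|=11, |12-5|=7, |16-5|=11. 3 nearest: (7,A), (8,B), (12,A). Counts: {'A': 2, 'B': 1}. Majority class: A.

A


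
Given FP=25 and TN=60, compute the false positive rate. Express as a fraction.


FPR = FP / (FP + TN) = 25 / 85 = 5/17.

5/17


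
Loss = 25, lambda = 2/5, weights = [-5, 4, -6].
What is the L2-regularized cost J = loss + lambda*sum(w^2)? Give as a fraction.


L2 sq norm = sum(w^2) = 77. J = 25 + 2/5 * 77 = 279/5.

279/5


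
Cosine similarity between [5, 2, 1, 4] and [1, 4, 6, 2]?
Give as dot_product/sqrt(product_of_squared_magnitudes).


dot = 27. |a|^2 = 46, |b|^2 = 57. cos = 27/sqrt(2622).

27/sqrt(2622)


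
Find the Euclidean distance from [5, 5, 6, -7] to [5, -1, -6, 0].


d = sqrt(sum of squared differences). (5-5)^2=0, (5--1)^2=36, (6--6)^2=144, (-7-0)^2=49. Sum = 229.

sqrt(229)


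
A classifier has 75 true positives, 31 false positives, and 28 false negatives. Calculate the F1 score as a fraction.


Precision = 75/106 = 75/106. Recall = 75/103 = 75/103. F1 = 2*P*R/(P+R) = 150/209.

150/209


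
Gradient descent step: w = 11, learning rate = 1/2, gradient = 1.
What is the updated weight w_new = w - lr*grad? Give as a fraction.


w_new = 11 - 1/2 * 1 = 11 - 1/2 = 21/2.

21/2


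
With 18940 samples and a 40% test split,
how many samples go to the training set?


Test set = 18940 * 40% = 7576. Training set = 18940 - 7576 = 11364.

11364


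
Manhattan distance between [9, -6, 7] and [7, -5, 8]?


d = sum of absolute differences: |9-7|=2 + |-6--5|=1 + |7-8|=1 = 4.

4


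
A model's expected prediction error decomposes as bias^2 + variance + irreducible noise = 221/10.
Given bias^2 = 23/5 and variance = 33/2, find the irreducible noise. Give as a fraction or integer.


Total error = bias^2 + variance + irreducible noise. So irreducible noise = 221/10 - 23/5 - 33/2 = 1.

1


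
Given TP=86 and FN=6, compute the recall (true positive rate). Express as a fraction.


Recall = TP / (TP + FN) = 86 / 92 = 43/46.

43/46


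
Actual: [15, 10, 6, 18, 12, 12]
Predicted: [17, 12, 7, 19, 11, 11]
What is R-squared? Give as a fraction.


Mean(y) = 73/6. SS_res = 12. SS_tot = 509/6. R^2 = 1 - 12/(509/6) = 437/509.

437/509


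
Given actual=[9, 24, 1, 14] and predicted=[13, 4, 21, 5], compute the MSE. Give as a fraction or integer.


MSE = (1/4) * ((9-13)^2=16 + (24-4)^2=400 + (1-21)^2=400 + (14-5)^2=81). Sum = 897. MSE = 897/4.

897/4


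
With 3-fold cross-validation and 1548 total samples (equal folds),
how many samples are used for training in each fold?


Each validation fold has 1548/3 = 516 samples. Training set = 1548 - 516 = 1032.

1032


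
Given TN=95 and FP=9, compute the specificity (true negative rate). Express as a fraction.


Specificity = TN / (TN + FP) = 95 / 104 = 95/104.

95/104


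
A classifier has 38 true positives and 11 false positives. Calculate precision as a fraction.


Precision = TP / (TP + FP) = 38 / 49 = 38/49.

38/49


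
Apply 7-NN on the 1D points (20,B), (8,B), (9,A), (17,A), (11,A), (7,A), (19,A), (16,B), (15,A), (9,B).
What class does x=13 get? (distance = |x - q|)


Distances: |20-13|=7, |8-13|=5, |9-13|=4, |17-13|=4, |11-13|=2, |7-13|=6, |19-13|=6, |16-13|=3, |15-13|=2, |9-13|=4. 7 nearest: (11,A), (15,A), (16,B), (9,A), (17,A), (9,B), (8,B). Counts: {'A': 4, 'B': 3}. Majority class: A.

A


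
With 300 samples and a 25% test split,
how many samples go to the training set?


Test set = 300 * 25% = 75. Training set = 300 - 75 = 225.

225


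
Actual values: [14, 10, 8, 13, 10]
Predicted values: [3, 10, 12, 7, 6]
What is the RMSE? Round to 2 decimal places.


MSE = 37.8000. RMSE = sqrt(37.8000) = 6.15.

6.15


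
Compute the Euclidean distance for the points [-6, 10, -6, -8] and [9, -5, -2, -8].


d = sqrt(sum of squared differences). (-6-9)^2=225, (10--5)^2=225, (-6--2)^2=16, (-8--8)^2=0. Sum = 466.

sqrt(466)


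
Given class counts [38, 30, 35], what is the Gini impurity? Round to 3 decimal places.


Total = 103. Proportions: 38/103, 30/103, 35/103. sum(p_i^2) = 0.3364. Gini = 1 - 0.3364 = 0.6636, which rounds to 0.664.

0.664


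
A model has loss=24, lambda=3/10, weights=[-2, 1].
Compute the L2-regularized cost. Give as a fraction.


L2 sq norm = sum(w^2) = 5. J = 24 + 3/10 * 5 = 51/2.

51/2


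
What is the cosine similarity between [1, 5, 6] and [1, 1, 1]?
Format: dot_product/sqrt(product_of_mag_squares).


dot = 12. |a|^2 = 62, |b|^2 = 3. cos = 12/sqrt(186).

12/sqrt(186)


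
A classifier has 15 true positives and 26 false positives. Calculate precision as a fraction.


Precision = TP / (TP + FP) = 15 / 41 = 15/41.

15/41


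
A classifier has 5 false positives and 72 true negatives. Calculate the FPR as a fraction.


FPR = FP / (FP + TN) = 5 / 77 = 5/77.

5/77


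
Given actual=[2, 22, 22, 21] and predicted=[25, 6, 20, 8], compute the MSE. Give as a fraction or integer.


MSE = (1/4) * ((2-25)^2=529 + (22-6)^2=256 + (22-20)^2=4 + (21-8)^2=169). Sum = 958. MSE = 479/2.

479/2


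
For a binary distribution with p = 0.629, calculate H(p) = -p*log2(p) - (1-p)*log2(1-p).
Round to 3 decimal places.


H = -0.629*log2(0.629) - 0.371*log2(0.371) = 0.951.

0.951


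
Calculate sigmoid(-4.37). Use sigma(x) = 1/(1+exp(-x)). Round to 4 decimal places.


sigma(-4.37) = 1/(1+e^(4.37)) = 1/(1+79.043632) = 1/80.043632 = 0.0125.

0.0125


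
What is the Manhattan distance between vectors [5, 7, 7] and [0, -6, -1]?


d = sum of absolute differences: |5-0|=5 + |7--6|=13 + |7--1|=8 = 26.

26


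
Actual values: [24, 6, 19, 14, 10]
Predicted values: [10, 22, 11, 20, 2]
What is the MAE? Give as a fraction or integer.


MAE = (1/5) * (|24-10|=14 + |6-22|=16 + |19-11|=8 + |14-20|=6 + |10-2|=8). Sum = 52. MAE = 52/5.

52/5


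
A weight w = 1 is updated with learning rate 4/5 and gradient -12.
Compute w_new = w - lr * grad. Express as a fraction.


w_new = 1 - 4/5 * -12 = 1 - -48/5 = 53/5.

53/5


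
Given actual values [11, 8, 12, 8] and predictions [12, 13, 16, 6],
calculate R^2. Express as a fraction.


Mean(y) = 39/4. SS_res = 46. SS_tot = 51/4. R^2 = 1 - 46/(51/4) = -133/51.

-133/51


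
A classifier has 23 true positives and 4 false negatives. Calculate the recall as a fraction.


Recall = TP / (TP + FN) = 23 / 27 = 23/27.

23/27


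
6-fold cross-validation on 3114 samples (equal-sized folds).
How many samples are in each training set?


Each validation fold has 3114/6 = 519 samples. Training set = 3114 - 519 = 2595.

2595


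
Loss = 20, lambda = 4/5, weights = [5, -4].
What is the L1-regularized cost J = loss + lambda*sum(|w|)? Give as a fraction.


L1 norm = sum(|w|) = 9. J = 20 + 4/5 * 9 = 136/5.

136/5


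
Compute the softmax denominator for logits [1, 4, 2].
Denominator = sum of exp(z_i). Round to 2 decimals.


Denom = e^1=2.7183 + e^4=54.5982 + e^2=7.3891. Sum = 64.7056, which rounds to 64.71.

64.71


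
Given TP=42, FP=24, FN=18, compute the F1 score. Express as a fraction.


Precision = 42/66 = 7/11. Recall = 42/60 = 7/10. F1 = 2*P*R/(P+R) = 2/3.

2/3


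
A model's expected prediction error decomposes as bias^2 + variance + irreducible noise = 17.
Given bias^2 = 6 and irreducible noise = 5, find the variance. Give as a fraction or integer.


Total error = bias^2 + variance + irreducible noise. So variance = 17 - 6 - 5 = 6.

6


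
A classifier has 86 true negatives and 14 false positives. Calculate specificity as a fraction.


Specificity = TN / (TN + FP) = 86 / 100 = 43/50.

43/50


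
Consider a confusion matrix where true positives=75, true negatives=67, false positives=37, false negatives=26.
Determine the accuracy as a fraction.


Accuracy = (TP + TN) / (TP + TN + FP + FN) = (75 + 67) / 205 = 142/205.

142/205


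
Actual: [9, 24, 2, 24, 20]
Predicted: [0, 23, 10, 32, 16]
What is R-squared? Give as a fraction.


Mean(y) = 79/5. SS_res = 226. SS_tot = 1944/5. R^2 = 1 - 226/(1944/5) = 407/972.

407/972


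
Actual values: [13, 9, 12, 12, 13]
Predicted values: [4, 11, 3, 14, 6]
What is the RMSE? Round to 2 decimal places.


MSE = 43.8000. RMSE = sqrt(43.8000) = 6.62.

6.62


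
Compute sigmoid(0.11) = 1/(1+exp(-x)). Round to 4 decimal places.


sigma(0.11) = 1/(1+e^(-0.11)) = 1/(1+0.895834) = 1/1.895834 = 0.5275.

0.5275


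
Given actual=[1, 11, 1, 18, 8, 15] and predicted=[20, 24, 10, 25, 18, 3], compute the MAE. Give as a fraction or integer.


MAE = (1/6) * (|1-20|=19 + |11-24|=13 + |1-10|=9 + |18-25|=7 + |8-18|=10 + |15-3|=12). Sum = 70. MAE = 35/3.

35/3


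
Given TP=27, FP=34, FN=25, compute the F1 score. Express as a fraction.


Precision = 27/61 = 27/61. Recall = 27/52 = 27/52. F1 = 2*P*R/(P+R) = 54/113.

54/113


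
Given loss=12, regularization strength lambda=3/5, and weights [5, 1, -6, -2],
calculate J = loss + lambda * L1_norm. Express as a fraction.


L1 norm = sum(|w|) = 14. J = 12 + 3/5 * 14 = 102/5.

102/5


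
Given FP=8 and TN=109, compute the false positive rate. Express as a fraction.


FPR = FP / (FP + TN) = 8 / 117 = 8/117.

8/117


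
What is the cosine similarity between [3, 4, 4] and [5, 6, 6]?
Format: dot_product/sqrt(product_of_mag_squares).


dot = 63. |a|^2 = 41, |b|^2 = 97. cos = 63/sqrt(3977).

63/sqrt(3977)


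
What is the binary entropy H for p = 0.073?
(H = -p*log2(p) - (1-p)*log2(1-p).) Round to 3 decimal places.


H = -0.073*log2(0.073) - 0.927*log2(0.927) = 0.377.

0.377


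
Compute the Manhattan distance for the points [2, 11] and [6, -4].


d = sum of absolute differences: |2-6|=4 + |11--4|=15 = 19.

19


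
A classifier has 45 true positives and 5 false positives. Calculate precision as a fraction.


Precision = TP / (TP + FP) = 45 / 50 = 9/10.

9/10


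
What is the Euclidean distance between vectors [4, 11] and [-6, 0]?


d = sqrt(sum of squared differences). (4--6)^2=100, (11-0)^2=121. Sum = 221.

sqrt(221)


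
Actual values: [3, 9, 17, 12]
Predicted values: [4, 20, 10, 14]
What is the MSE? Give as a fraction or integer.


MSE = (1/4) * ((3-4)^2=1 + (9-20)^2=121 + (17-10)^2=49 + (12-14)^2=4). Sum = 175. MSE = 175/4.

175/4


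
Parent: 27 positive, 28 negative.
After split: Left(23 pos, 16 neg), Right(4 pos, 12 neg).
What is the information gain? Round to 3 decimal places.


H(parent) = 0.9998. H(left) = 0.9766, H(right) = 0.8113. Weighted = (39/55)*0.9766 + (16/55)*0.8113 = 0.9285. IG = 0.9998 - 0.9285 = 0.0713, which rounds to 0.071.

0.071


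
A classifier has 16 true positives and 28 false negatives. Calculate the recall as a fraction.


Recall = TP / (TP + FN) = 16 / 44 = 4/11.

4/11


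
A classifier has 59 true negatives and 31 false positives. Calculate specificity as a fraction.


Specificity = TN / (TN + FP) = 59 / 90 = 59/90.

59/90


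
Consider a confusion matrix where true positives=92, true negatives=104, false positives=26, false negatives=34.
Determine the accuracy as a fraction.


Accuracy = (TP + TN) / (TP + TN + FP + FN) = (92 + 104) / 256 = 49/64.

49/64


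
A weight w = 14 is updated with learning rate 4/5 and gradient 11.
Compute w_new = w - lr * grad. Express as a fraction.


w_new = 14 - 4/5 * 11 = 14 - 44/5 = 26/5.

26/5


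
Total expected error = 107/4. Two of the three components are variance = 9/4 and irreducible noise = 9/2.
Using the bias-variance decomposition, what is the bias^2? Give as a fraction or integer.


Total error = bias^2 + variance + irreducible noise. So bias^2 = 107/4 - 9/4 - 9/2 = 20.

20


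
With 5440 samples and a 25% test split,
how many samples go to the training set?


Test set = 5440 * 25% = 1360. Training set = 5440 - 1360 = 4080.

4080


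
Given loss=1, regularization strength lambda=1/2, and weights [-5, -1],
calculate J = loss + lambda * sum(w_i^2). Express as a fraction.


L2 sq norm = sum(w^2) = 26. J = 1 + 1/2 * 26 = 14.

14


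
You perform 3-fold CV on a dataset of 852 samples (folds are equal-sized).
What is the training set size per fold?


Each validation fold has 852/3 = 284 samples. Training set = 852 - 284 = 568.

568


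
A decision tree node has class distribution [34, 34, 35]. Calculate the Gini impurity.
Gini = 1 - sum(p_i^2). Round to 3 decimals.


Total = 103. Proportions: 34/103, 34/103, 35/103. sum(p_i^2) = 0.3334. Gini = 1 - 0.3334 = 0.6666, which rounds to 0.667.

0.667


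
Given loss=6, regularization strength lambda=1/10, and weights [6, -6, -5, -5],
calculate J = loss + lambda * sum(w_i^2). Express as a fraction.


L2 sq norm = sum(w^2) = 122. J = 6 + 1/10 * 122 = 91/5.

91/5


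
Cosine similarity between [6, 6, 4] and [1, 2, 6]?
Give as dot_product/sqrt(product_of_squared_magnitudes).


dot = 42. |a|^2 = 88, |b|^2 = 41. cos = 42/sqrt(3608).

42/sqrt(3608)


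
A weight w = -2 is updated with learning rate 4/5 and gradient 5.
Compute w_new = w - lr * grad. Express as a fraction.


w_new = -2 - 4/5 * 5 = -2 - 4 = -6.

-6


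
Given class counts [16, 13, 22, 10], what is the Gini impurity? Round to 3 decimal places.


Total = 61. Proportions: 16/61, 13/61, 22/61, 10/61. sum(p_i^2) = 0.2712. Gini = 1 - 0.2712 = 0.7288, which rounds to 0.729.

0.729


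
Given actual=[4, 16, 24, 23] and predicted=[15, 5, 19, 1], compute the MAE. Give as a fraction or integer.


MAE = (1/4) * (|4-15|=11 + |16-5|=11 + |24-19|=5 + |23-1|=22). Sum = 49. MAE = 49/4.

49/4
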